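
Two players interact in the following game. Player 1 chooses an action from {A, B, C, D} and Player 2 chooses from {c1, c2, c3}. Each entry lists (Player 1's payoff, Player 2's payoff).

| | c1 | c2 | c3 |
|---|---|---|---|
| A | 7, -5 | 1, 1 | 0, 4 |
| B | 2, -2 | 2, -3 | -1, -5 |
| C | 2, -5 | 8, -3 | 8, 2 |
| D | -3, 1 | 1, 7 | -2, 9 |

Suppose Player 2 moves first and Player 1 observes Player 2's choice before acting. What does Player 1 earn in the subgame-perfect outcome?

8

Work backward from Player 1's decision.
- c1 → Player 1 plays A (best of 7, 2, 2, -3); Player 2 gets -5.
- c2 → Player 1 plays C (best of 1, 2, 8, 1); Player 2 gets -3.
- c3 → Player 1 plays C (best of 0, -1, 8, -2); Player 2 gets 2.
Maximizing over -5, -3, 2, Player 2 chooses c3. Subgame-perfect outcome: (C, c3) with payoffs (8, 2).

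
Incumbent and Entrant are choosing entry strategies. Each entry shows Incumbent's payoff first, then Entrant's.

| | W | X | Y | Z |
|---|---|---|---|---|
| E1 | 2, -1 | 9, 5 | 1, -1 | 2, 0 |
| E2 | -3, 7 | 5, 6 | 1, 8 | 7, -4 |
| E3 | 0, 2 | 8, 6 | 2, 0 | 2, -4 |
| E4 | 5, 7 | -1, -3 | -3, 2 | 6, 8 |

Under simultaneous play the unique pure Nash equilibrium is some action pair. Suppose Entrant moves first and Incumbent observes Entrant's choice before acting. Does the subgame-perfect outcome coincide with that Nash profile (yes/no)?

no

Backward induction with Entrant moving first.
- W: BR = E4, leader payoff 7.
- X: BR = E1, leader payoff 5.
- Y: BR = E3, leader payoff 0.
- Z: BR = E2, leader payoff -4.
Entrant's induced payoffs are 7, 5, 0, -4, so Entrant commits to W. Subgame-perfect outcome: (E4, W) with payoffs (5, 7).
Now find the simultaneous Nash equilibrium.
Incumbent's best replies: W→E4; X→E1; Y→E3; Z→E2.
Entrant's best replies: E1→X; E2→Y; E3→X; E4→Z.
Only (E1, X) has each player best-responding; Nash payoffs (9, 5).
Sequential outcome (E4, W) differs from the Nash profile (E1, X).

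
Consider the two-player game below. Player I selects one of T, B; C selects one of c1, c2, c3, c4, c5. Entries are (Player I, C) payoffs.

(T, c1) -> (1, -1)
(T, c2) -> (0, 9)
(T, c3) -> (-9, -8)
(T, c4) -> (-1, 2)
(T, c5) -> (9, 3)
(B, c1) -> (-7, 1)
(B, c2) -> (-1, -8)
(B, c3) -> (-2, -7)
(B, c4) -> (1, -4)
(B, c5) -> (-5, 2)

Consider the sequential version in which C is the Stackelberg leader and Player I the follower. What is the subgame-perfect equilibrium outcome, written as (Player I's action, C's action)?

(T, c2)

Player I best-responds to each possible C move:
- c1: Player I compares 1, -7 and picks T; C would get -1.
- c2: Player I compares 0, -1 and picks T; C would get 9.
- c3: Player I compares -9, -2 and picks B; C would get -7.
- c4: Player I compares -1, 1 and picks B; C would get -4.
- c5: Player I compares 9, -5 and picks T; C would get 3.
Among -1, 9, -7, -4, 3, the best is 9 at c2. Subgame-perfect outcome: (T, c2) with payoffs (0, 9).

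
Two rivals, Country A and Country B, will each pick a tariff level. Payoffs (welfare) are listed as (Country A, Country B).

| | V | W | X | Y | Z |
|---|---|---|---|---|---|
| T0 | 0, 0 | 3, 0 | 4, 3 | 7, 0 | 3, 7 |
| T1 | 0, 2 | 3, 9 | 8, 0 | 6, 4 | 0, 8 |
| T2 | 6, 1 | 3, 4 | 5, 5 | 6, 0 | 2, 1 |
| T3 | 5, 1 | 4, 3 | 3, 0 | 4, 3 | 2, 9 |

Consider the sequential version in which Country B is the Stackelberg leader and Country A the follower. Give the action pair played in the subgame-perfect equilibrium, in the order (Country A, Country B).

Country A best-responds to each possible Country B move:
- V: Country A compares 0, 0, 6, 5 and picks T2; Country B would get 1.
- W: Country A compares 3, 3, 3, 4 and picks T3; Country B would get 3.
- X: Country A compares 4, 8, 5, 3 and picks T1; Country B would get 0.
- Y: Country A compares 7, 6, 6, 4 and picks T0; Country B would get 0.
- Z: Country A compares 3, 0, 2, 2 and picks T0; Country B would get 7.
Country B's induced payoffs are 1, 3, 0, 0, 7, so Country B commits to Z. Subgame-perfect outcome: (T0, Z) with payoffs (3, 7).

(T0, Z)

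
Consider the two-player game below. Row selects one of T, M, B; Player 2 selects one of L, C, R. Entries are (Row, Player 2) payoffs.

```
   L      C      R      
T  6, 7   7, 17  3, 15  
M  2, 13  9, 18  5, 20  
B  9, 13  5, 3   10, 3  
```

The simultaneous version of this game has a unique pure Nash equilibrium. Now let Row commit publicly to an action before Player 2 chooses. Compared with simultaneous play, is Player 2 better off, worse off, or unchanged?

unchanged

Work backward from Player 2's decision.
- T: BR = C, leader payoff 7.
- M: BR = R, leader payoff 5.
- B: BR = L, leader payoff 9.
Row's induced payoffs are 7, 5, 9, so Row commits to B. Subgame-perfect outcome: (B, L) with payoffs (9, 13).
Under simultaneous play:
Row's best replies: L→B; C→M; R→B.
Player 2's best replies: T→C; M→R; B→L.
The unique mutual best reply is (B, L), giving (9, 13).
Player 2 earns 13 sequentially versus 13 at the Nash outcome: unchanged.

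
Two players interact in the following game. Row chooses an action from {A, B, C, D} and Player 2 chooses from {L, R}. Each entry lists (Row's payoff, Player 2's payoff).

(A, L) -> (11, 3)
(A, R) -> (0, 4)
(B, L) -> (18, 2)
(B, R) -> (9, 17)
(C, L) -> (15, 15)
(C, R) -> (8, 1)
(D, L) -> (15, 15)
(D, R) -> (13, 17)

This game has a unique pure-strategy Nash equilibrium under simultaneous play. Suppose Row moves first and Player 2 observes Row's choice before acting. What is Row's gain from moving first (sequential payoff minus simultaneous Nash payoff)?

Player 2 best-responds to each possible Row move:
- A: BR = R, leader payoff 0.
- B: BR = R, leader payoff 9.
- C: BR = L, leader payoff 15.
- D: BR = R, leader payoff 13.
Maximizing over 0, 9, 15, 13, Row chooses C. Subgame-perfect outcome: (C, L) with payoffs (15, 15).
Now find the simultaneous Nash equilibrium.
Row's best replies: L→B; R→D.
Player 2's best replies: A→R; B→R; C→L; D→R.
Only (D, R) has each player best-responding; Nash payoffs (13, 17).
Row's commitment gain: 15 − 13 = 2.

2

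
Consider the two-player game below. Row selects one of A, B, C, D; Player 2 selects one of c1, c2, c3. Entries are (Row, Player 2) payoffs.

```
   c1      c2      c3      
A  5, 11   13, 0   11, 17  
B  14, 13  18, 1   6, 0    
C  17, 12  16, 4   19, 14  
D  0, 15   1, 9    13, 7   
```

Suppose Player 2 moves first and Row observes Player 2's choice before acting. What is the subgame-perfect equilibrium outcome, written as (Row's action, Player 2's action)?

(C, c3)

Solve by backward induction (Player 2 leads).
- c1: BR = C, leader payoff 12.
- c2: BR = B, leader payoff 1.
- c3: BR = C, leader payoff 14.
Among 12, 1, 14, the best is 14 at c3. Subgame-perfect outcome: (C, c3) with payoffs (19, 14).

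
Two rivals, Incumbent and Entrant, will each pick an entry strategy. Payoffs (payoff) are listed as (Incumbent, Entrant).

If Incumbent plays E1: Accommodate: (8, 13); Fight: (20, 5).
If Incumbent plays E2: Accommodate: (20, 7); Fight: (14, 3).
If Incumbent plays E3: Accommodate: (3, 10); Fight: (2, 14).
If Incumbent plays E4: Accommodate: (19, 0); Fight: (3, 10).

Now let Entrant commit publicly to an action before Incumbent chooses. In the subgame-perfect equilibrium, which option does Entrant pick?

Work backward from Incumbent's decision.
- Accommodate: BR = E2, leader payoff 7.
- Fight: BR = E1, leader payoff 5.
Entrant's induced payoffs are 7, 5, so Entrant commits to Accommodate. Subgame-perfect outcome: (E2, Accommodate) with payoffs (20, 7).

Accommodate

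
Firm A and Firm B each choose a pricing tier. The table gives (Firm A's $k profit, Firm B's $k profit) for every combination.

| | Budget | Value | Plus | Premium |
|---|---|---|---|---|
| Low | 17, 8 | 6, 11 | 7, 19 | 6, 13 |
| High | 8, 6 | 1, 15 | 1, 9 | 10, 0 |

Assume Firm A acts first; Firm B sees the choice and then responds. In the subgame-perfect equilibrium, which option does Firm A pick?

Low

Backward induction with Firm A moving first.
- Low → Firm B plays Plus (best of 8, 11, 19, 13); Firm A gets 7.
- High → Firm B plays Value (best of 6, 15, 9, 0); Firm A gets 1.
Firm A's induced payoffs are 7, 1, so Firm A commits to Low. Subgame-perfect outcome: (Low, Plus) with payoffs (7, 19).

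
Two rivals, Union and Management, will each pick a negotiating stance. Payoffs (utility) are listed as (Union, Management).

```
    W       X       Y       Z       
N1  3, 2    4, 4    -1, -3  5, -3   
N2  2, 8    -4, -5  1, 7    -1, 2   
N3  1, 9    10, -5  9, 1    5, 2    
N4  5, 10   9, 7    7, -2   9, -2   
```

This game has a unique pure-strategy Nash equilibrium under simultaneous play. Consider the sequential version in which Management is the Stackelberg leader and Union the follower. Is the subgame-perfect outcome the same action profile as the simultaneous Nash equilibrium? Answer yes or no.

yes

Backward induction with Management moving first.
- W → Union plays N4 (best of 3, 2, 1, 5); Management gets 10.
- X → Union plays N3 (best of 4, -4, 10, 9); Management gets -5.
- Y → Union plays N3 (best of -1, 1, 9, 7); Management gets 1.
- Z → Union plays N4 (best of 5, -1, 5, 9); Management gets -2.
Maximizing over 10, -5, 1, -2, Management chooses W. Subgame-perfect outcome: (N4, W) with payoffs (5, 10).
For the simultaneous game, intersect best replies.
Union's best replies: W→N4; X→N3; Y→N3; Z→N4.
Management's best replies: N1→X; N2→W; N3→W; N4→W.
Only (N4, W) has each player best-responding; Nash payoffs (5, 10).
Sequential outcome (N4, W) coincides with the Nash profile (N4, W).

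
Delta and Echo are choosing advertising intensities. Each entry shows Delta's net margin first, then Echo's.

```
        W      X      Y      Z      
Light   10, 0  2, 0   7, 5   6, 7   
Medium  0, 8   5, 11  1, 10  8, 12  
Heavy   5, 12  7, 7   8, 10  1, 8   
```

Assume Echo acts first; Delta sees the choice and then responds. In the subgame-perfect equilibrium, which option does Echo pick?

Solve by backward induction (Echo leads).
- W: Delta compares 10, 0, 5 and picks Light; Echo would get 0.
- X: Delta compares 2, 5, 7 and picks Heavy; Echo would get 7.
- Y: Delta compares 7, 1, 8 and picks Heavy; Echo would get 10.
- Z: Delta compares 6, 8, 1 and picks Medium; Echo would get 12.
Maximizing over 0, 7, 10, 12, Echo chooses Z. Subgame-perfect outcome: (Medium, Z) with payoffs (8, 12).

Z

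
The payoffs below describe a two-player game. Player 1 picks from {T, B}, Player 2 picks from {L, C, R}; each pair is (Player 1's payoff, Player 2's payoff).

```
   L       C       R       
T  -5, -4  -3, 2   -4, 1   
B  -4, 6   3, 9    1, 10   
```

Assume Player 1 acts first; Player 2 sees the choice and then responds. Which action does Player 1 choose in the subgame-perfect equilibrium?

B

Work backward from Player 2's decision.
- T: BR = C, leader payoff -3.
- B: BR = R, leader payoff 1.
Among -3, 1, the best is 1 at B. Subgame-perfect outcome: (B, R) with payoffs (1, 10).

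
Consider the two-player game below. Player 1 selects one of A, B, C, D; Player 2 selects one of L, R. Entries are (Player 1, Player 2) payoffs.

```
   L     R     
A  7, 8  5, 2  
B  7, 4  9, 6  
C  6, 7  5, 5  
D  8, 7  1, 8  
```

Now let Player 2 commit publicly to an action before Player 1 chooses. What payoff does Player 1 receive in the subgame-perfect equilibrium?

8

Solve by backward induction (Player 2 leads).
- L → Player 1 plays D (best of 7, 7, 6, 8); Player 2 gets 7.
- R → Player 1 plays B (best of 5, 9, 5, 1); Player 2 gets 6.
Among 7, 6, the best is 7 at L. Subgame-perfect outcome: (D, L) with payoffs (8, 7).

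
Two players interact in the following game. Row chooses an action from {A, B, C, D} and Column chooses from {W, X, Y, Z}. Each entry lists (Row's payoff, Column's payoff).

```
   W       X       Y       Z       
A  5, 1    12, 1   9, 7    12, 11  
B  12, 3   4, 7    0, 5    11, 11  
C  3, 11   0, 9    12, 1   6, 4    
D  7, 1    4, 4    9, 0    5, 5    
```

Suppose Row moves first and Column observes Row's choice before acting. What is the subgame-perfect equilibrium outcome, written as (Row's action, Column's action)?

Backward induction with Row moving first.
- A: Column compares 1, 1, 7, 11 and picks Z; Row would get 12.
- B: Column compares 3, 7, 5, 11 and picks Z; Row would get 11.
- C: Column compares 11, 9, 1, 4 and picks W; Row would get 3.
- D: Column compares 1, 4, 0, 5 and picks Z; Row would get 5.
Row's induced payoffs are 12, 11, 3, 5, so Row commits to A. Subgame-perfect outcome: (A, Z) with payoffs (12, 11).

(A, Z)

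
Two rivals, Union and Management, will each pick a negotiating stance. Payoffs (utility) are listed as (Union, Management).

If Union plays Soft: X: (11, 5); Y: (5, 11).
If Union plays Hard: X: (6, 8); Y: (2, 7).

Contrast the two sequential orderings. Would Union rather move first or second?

If Union leads: Management's best replies are Soft→Y, Hard→X; Union's induced payoffs 5, 6; outcome (Hard, X), payoffs (6, 8).
If Management leads: Union's best replies are X→Soft, Y→Soft; Management's induced payoffs 5, 11; outcome (Soft, Y), payoffs (5, 11).
Union gets 6 moving first and 5 moving second, so Union prefers to move first.

first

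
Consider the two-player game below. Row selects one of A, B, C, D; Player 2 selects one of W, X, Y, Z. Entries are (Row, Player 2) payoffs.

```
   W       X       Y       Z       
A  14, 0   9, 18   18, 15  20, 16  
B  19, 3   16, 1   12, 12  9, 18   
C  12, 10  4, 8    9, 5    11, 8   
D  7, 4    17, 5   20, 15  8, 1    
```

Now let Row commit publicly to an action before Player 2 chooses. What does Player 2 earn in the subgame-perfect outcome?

15

Solve by backward induction (Row leads).
- A: BR = X, leader payoff 9.
- B: BR = Z, leader payoff 9.
- C: BR = W, leader payoff 12.
- D: BR = Y, leader payoff 20.
Maximizing over 9, 9, 12, 20, Row chooses D. Subgame-perfect outcome: (D, Y) with payoffs (20, 15).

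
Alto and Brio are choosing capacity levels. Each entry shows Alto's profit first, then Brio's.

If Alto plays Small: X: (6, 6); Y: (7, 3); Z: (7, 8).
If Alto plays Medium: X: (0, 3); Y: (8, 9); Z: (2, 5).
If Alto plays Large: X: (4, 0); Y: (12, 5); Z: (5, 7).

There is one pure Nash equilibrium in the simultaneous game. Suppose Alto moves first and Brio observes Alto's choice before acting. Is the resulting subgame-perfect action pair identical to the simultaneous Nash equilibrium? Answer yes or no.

Backward induction with Alto moving first.
- Small: BR = Z, leader payoff 7.
- Medium: BR = Y, leader payoff 8.
- Large: BR = Z, leader payoff 5.
Among 7, 8, 5, the best is 8 at Medium. Subgame-perfect outcome: (Medium, Y) with payoffs (8, 9).
For the simultaneous game, intersect best replies.
Alto's best replies: X→Small; Y→Large; Z→Small.
Brio's best replies: Small→Z; Medium→Y; Large→Z.
The unique mutual best reply is (Small, Z), giving (7, 8).
Sequential outcome (Medium, Y) differs from the Nash profile (Small, Z).

no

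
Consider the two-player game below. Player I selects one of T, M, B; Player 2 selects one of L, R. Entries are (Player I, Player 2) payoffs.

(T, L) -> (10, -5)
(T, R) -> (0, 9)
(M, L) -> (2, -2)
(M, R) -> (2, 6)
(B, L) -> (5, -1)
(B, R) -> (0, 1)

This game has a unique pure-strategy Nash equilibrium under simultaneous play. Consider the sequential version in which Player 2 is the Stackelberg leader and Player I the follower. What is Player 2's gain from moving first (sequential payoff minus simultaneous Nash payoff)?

Player I best-responds to each possible Player 2 move:
- L → Player I plays T (best of 10, 2, 5); Player 2 gets -5.
- R → Player I plays M (best of 0, 2, 0); Player 2 gets 6.
Among -5, 6, the best is 6 at R. Subgame-perfect outcome: (M, R) with payoffs (2, 6).
Now find the simultaneous Nash equilibrium.
Player I's best replies: L→T; R→M.
Player 2's best replies: T→R; M→R; B→R.
Only (M, R) has each player best-responding; Nash payoffs (2, 6).
Player 2's commitment gain: 6 − 6 = 0.

0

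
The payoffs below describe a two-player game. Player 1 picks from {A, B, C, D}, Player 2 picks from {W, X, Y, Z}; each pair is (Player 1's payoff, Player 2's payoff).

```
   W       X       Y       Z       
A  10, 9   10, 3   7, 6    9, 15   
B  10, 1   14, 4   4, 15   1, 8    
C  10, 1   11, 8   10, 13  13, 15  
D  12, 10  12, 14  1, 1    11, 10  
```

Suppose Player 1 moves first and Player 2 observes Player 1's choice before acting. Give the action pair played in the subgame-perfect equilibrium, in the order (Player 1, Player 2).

(C, Z)

Work backward from Player 2's decision.
- A: Player 2 compares 9, 3, 6, 15 and picks Z; Player 1 would get 9.
- B: Player 2 compares 1, 4, 15, 8 and picks Y; Player 1 would get 4.
- C: Player 2 compares 1, 8, 13, 15 and picks Z; Player 1 would get 13.
- D: Player 2 compares 10, 14, 1, 10 and picks X; Player 1 would get 12.
Player 1's induced payoffs are 9, 4, 13, 12, so Player 1 commits to C. Subgame-perfect outcome: (C, Z) with payoffs (13, 15).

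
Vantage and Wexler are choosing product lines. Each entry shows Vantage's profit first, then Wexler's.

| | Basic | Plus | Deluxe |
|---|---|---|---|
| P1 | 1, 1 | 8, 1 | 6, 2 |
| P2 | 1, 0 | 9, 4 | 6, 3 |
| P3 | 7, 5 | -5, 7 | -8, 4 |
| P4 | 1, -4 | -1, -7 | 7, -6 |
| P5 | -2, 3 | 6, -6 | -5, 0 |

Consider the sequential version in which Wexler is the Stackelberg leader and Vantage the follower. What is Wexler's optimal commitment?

Vantage best-responds to each possible Wexler move:
- Basic: Vantage compares 1, 1, 7, 1, -2 and picks P3; Wexler would get 5.
- Plus: Vantage compares 8, 9, -5, -1, 6 and picks P2; Wexler would get 4.
- Deluxe: Vantage compares 6, 6, -8, 7, -5 and picks P4; Wexler would get -6.
Among 5, 4, -6, the best is 5 at Basic. Subgame-perfect outcome: (P3, Basic) with payoffs (7, 5).

Basic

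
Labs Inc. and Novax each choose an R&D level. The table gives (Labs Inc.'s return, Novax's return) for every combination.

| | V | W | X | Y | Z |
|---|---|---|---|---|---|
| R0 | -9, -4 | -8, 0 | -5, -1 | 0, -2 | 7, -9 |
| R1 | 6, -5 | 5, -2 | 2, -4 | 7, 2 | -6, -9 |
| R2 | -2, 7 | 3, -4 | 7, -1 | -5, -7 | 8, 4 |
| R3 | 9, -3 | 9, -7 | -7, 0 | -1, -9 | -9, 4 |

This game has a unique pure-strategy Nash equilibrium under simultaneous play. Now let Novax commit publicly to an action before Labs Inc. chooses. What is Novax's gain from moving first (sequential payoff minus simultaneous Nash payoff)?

Solve by backward induction (Novax leads).
- V: BR = R3, leader payoff -3.
- W: BR = R3, leader payoff -7.
- X: BR = R2, leader payoff -1.
- Y: BR = R1, leader payoff 2.
- Z: BR = R2, leader payoff 4.
Among -3, -7, -1, 2, 4, the best is 4 at Z. Subgame-perfect outcome: (R2, Z) with payoffs (8, 4).
Under simultaneous play:
Labs Inc.'s best replies: V→R3; W→R3; X→R2; Y→R1; Z→R2.
Novax's best replies: R0→W; R1→Y; R2→V; R3→Z.
Only (R1, Y) has each player best-responding; Nash payoffs (7, 2).
Novax's commitment gain: 4 − 2 = 2.

2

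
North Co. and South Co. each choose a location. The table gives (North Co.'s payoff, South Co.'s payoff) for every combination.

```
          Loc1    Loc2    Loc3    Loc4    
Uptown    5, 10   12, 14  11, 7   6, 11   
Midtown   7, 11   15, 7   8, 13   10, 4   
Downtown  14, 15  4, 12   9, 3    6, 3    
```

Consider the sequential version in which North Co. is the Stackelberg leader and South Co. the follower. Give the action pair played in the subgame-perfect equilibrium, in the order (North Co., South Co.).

Backward induction with North Co. moving first.
- Uptown → South Co. plays Loc2 (best of 10, 14, 7, 11); North Co. gets 12.
- Midtown → South Co. plays Loc3 (best of 11, 7, 13, 4); North Co. gets 8.
- Downtown → South Co. plays Loc1 (best of 15, 12, 3, 3); North Co. gets 14.
Among 12, 8, 14, the best is 14 at Downtown. Subgame-perfect outcome: (Downtown, Loc1) with payoffs (14, 15).

(Downtown, Loc1)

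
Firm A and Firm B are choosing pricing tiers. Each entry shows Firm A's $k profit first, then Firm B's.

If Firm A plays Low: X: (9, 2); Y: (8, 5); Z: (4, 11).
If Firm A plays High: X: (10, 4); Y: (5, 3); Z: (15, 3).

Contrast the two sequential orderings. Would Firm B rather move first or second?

first

If Firm A leads: Firm B's best replies are Low→Z, High→X; Firm A's induced payoffs 4, 10; outcome (High, X), payoffs (10, 4).
If Firm B leads: Firm A's best replies are X→High, Y→Low, Z→High; Firm B's induced payoffs 4, 5, 3; outcome (Low, Y), payoffs (8, 5).
Firm B gets 5 moving first and 4 moving second, so Firm B prefers to move first.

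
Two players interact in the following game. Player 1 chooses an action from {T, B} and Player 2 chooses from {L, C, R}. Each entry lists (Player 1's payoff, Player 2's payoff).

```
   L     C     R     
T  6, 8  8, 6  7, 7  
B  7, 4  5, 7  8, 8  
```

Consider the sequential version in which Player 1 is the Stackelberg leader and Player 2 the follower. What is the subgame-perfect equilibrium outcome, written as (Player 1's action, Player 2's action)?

Player 2 best-responds to each possible Player 1 move:
- T: Player 2 compares 8, 6, 7 and picks L; Player 1 would get 6.
- B: Player 2 compares 4, 7, 8 and picks R; Player 1 would get 8.
Maximizing over 6, 8, Player 1 chooses B. Subgame-perfect outcome: (B, R) with payoffs (8, 8).

(B, R)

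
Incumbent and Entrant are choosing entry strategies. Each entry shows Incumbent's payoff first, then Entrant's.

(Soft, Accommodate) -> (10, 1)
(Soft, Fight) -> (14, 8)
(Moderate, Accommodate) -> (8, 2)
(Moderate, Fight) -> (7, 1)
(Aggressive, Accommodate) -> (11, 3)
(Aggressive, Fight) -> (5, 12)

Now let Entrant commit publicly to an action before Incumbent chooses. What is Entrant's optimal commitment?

Backward induction with Entrant moving first.
- Accommodate: BR = Aggressive, leader payoff 3.
- Fight: BR = Soft, leader payoff 8.
Entrant's induced payoffs are 3, 8, so Entrant commits to Fight. Subgame-perfect outcome: (Soft, Fight) with payoffs (14, 8).

Fight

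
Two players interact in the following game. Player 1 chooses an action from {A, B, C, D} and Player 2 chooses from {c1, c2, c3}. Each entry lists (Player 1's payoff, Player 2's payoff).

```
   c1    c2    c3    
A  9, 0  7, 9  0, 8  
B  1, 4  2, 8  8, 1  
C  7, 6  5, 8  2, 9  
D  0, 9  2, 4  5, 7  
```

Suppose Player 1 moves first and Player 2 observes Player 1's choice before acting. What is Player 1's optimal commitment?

Backward induction with Player 1 moving first.
- A → Player 2 plays c2 (best of 0, 9, 8); Player 1 gets 7.
- B → Player 2 plays c2 (best of 4, 8, 1); Player 1 gets 2.
- C → Player 2 plays c3 (best of 6, 8, 9); Player 1 gets 2.
- D → Player 2 plays c1 (best of 9, 4, 7); Player 1 gets 0.
Maximizing over 7, 2, 2, 0, Player 1 chooses A. Subgame-perfect outcome: (A, c2) with payoffs (7, 9).

A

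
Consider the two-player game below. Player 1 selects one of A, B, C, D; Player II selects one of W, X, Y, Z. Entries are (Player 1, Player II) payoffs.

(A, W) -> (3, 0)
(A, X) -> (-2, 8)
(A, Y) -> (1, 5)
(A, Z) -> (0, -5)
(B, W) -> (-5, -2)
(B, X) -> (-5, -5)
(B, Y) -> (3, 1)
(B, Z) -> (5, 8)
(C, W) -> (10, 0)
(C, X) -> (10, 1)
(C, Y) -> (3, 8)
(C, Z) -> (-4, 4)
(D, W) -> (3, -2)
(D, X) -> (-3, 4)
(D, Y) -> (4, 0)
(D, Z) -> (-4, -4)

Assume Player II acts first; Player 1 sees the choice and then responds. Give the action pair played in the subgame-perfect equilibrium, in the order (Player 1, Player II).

(B, Z)

Solve by backward induction (Player II leads).
- W: BR = C, leader payoff 0.
- X: BR = C, leader payoff 1.
- Y: BR = D, leader payoff 0.
- Z: BR = B, leader payoff 8.
Maximizing over 0, 1, 0, 8, Player II chooses Z. Subgame-perfect outcome: (B, Z) with payoffs (5, 8).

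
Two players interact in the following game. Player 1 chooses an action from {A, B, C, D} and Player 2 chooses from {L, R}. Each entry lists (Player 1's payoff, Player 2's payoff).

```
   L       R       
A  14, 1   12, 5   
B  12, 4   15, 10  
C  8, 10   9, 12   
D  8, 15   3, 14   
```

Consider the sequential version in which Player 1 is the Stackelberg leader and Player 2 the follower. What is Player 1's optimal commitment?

B

Player 2 best-responds to each possible Player 1 move:
- A: BR = R, leader payoff 12.
- B: BR = R, leader payoff 15.
- C: BR = R, leader payoff 9.
- D: BR = L, leader payoff 8.
Among 12, 15, 9, 8, the best is 15 at B. Subgame-perfect outcome: (B, R) with payoffs (15, 10).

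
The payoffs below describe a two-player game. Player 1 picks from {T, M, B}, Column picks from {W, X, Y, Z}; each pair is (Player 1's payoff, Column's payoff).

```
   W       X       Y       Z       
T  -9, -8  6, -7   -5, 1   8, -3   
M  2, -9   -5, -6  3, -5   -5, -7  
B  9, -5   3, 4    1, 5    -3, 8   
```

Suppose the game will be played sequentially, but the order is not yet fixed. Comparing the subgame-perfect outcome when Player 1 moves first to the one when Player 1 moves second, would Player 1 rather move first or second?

second

If Player 1 leads: Column's best replies are T→Y, M→Y, B→Z; Player 1's induced payoffs -5, 3, -3; outcome (M, Y), payoffs (3, -5).
If Column leads: Player 1's best replies are W→B, X→T, Y→M, Z→T; Column's induced payoffs -5, -7, -5, -3; outcome (T, Z), payoffs (8, -3).
Player 1 gets 3 moving first and 8 moving second, so Player 1 prefers to move second.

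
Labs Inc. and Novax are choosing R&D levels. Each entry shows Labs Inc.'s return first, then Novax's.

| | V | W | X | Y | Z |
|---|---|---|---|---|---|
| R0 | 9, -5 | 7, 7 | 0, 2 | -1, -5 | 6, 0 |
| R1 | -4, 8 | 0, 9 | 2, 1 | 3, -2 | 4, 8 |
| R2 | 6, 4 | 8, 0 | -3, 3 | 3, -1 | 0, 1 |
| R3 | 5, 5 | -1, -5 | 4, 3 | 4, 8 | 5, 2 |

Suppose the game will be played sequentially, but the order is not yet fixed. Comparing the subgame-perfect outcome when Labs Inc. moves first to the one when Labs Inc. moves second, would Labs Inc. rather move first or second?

If Labs Inc. leads: Novax's best replies are R0→W, R1→W, R2→V, R3→Y; Labs Inc.'s induced payoffs 7, 0, 6, 4; outcome (R0, W), payoffs (7, 7).
If Novax leads: Labs Inc.'s best replies are V→R0, W→R2, X→R3, Y→R3, Z→R0; Novax's induced payoffs -5, 0, 3, 8, 0; outcome (R3, Y), payoffs (4, 8).
Labs Inc. gets 7 moving first and 4 moving second, so Labs Inc. prefers to move first.

first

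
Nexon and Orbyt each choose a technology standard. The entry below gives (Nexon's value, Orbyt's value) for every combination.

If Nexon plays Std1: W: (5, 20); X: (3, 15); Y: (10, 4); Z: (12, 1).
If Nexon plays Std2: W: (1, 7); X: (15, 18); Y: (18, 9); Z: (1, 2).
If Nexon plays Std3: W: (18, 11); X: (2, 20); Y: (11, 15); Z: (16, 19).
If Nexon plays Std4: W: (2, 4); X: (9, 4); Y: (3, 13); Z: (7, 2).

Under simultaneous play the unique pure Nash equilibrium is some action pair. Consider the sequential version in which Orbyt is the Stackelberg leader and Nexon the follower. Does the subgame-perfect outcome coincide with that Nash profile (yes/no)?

Nexon best-responds to each possible Orbyt move:
- W: BR = Std3, leader payoff 11.
- X: BR = Std2, leader payoff 18.
- Y: BR = Std2, leader payoff 9.
- Z: BR = Std3, leader payoff 19.
Maximizing over 11, 18, 9, 19, Orbyt chooses Z. Subgame-perfect outcome: (Std3, Z) with payoffs (16, 19).
Under simultaneous play:
Nexon's best replies: W→Std3; X→Std2; Y→Std2; Z→Std3.
Orbyt's best replies: Std1→W; Std2→X; Std3→X; Std4→Y.
The unique mutual best reply is (Std2, X), giving (15, 18).
Sequential outcome (Std3, Z) differs from the Nash profile (Std2, X).

no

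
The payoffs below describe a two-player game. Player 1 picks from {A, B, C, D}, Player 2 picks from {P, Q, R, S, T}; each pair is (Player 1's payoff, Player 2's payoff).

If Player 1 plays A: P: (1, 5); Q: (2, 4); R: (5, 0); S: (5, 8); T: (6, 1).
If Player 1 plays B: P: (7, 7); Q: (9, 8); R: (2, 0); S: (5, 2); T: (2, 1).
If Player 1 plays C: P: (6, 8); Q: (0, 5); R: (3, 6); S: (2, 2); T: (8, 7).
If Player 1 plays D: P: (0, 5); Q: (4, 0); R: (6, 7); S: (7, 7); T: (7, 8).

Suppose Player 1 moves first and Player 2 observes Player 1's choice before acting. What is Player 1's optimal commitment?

Player 2 best-responds to each possible Player 1 move:
- A → Player 2 plays S (best of 5, 4, 0, 8, 1); Player 1 gets 5.
- B → Player 2 plays Q (best of 7, 8, 0, 2, 1); Player 1 gets 9.
- C → Player 2 plays P (best of 8, 5, 6, 2, 7); Player 1 gets 6.
- D → Player 2 plays T (best of 5, 0, 7, 7, 8); Player 1 gets 7.
Player 1's induced payoffs are 5, 9, 6, 7, so Player 1 commits to B. Subgame-perfect outcome: (B, Q) with payoffs (9, 8).

B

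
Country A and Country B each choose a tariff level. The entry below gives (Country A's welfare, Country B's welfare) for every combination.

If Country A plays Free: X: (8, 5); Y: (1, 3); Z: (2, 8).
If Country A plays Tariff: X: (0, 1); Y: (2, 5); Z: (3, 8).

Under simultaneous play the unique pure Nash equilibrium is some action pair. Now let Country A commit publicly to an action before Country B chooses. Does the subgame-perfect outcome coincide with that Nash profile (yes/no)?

Solve by backward induction (Country A leads).
- Free: Country B compares 5, 3, 8 and picks Z; Country A would get 2.
- Tariff: Country B compares 1, 5, 8 and picks Z; Country A would get 3.
Country A's induced payoffs are 2, 3, so Country A commits to Tariff. Subgame-perfect outcome: (Tariff, Z) with payoffs (3, 8).
For the simultaneous game, intersect best replies.
Country A's best replies: X→Free; Y→Tariff; Z→Tariff.
Country B's best replies: Free→Z; Tariff→Z.
The unique mutual best reply is (Tariff, Z), giving (3, 8).
Sequential outcome (Tariff, Z) coincides with the Nash profile (Tariff, Z).

yes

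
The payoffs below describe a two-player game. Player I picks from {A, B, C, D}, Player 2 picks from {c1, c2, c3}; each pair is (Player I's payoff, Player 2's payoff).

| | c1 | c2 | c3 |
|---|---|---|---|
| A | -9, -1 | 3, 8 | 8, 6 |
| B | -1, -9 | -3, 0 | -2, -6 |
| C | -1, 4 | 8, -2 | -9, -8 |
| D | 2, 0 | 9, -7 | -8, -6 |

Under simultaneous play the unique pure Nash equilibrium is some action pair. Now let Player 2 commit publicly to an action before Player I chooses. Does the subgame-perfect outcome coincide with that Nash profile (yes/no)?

no

Solve by backward induction (Player 2 leads).
- c1: Player I compares -9, -1, -1, 2 and picks D; Player 2 would get 0.
- c2: Player I compares 3, -3, 8, 9 and picks D; Player 2 would get -7.
- c3: Player I compares 8, -2, -9, -8 and picks A; Player 2 would get 6.
Player 2's induced payoffs are 0, -7, 6, so Player 2 commits to c3. Subgame-perfect outcome: (A, c3) with payoffs (8, 6).
Now find the simultaneous Nash equilibrium.
Player I's best replies: c1→D; c2→D; c3→A.
Player 2's best replies: A→c2; B→c2; C→c1; D→c1.
The unique mutual best reply is (D, c1), giving (2, 0).
Sequential outcome (A, c3) differs from the Nash profile (D, c1).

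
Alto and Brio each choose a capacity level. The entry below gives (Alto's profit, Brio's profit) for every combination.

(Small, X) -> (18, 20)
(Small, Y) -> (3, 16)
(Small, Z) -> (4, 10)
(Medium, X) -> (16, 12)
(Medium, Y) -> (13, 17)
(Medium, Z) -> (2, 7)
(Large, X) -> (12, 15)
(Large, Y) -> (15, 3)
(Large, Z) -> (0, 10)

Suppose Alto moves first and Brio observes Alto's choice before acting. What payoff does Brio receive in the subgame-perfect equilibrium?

Backward induction with Alto moving first.
- Small: BR = X, leader payoff 18.
- Medium: BR = Y, leader payoff 13.
- Large: BR = X, leader payoff 12.
Among 18, 13, 12, the best is 18 at Small. Subgame-perfect outcome: (Small, X) with payoffs (18, 20).

20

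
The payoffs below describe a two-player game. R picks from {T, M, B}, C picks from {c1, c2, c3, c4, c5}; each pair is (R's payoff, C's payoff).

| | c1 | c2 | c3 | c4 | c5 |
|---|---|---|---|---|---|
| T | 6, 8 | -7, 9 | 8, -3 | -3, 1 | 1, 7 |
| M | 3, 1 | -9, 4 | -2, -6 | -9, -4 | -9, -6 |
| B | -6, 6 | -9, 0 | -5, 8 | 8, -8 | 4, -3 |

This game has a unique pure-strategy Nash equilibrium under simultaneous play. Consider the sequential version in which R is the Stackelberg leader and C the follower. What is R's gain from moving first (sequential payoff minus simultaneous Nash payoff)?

2

Solve by backward induction (R leads).
- T: C compares 8, 9, -3, 1, 7 and picks c2; R would get -7.
- M: C compares 1, 4, -6, -4, -6 and picks c2; R would get -9.
- B: C compares 6, 0, 8, -8, -3 and picks c3; R would get -5.
R's induced payoffs are -7, -9, -5, so R commits to B. Subgame-perfect outcome: (B, c3) with payoffs (-5, 8).
For the simultaneous game, intersect best replies.
R's best replies: c1→T; c2→T; c3→T; c4→B; c5→B.
C's best replies: T→c2; M→c2; B→c3.
The unique mutual best reply is (T, c2), giving (-7, 9).
R's commitment gain: -5 − -7 = 2.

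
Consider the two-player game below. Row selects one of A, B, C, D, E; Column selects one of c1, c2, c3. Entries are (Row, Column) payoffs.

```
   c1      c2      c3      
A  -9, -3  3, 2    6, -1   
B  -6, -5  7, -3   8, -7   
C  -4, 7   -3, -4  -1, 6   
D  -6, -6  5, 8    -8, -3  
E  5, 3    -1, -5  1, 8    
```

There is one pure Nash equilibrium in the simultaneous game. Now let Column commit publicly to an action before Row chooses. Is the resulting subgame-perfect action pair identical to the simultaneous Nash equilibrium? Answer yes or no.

no

Work backward from Row's decision.
- c1: BR = E, leader payoff 3.
- c2: BR = B, leader payoff -3.
- c3: BR = B, leader payoff -7.
Among 3, -3, -7, the best is 3 at c1. Subgame-perfect outcome: (E, c1) with payoffs (5, 3).
Now find the simultaneous Nash equilibrium.
Row's best replies: c1→E; c2→B; c3→B.
Column's best replies: A→c2; B→c2; C→c1; D→c2; E→c3.
Only (B, c2) has each player best-responding; Nash payoffs (7, -3).
Sequential outcome (E, c1) differs from the Nash profile (B, c2).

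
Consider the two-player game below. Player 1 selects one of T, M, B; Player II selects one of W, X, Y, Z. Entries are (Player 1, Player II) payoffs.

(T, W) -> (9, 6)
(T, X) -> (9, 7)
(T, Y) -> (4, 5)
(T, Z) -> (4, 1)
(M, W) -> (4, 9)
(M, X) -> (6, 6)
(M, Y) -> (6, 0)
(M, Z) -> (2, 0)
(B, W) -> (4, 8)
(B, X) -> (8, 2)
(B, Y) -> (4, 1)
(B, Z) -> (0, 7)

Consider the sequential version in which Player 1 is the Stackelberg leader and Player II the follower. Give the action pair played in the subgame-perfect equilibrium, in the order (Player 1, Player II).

(T, X)

Work backward from Player II's decision.
- T → Player II plays X (best of 6, 7, 5, 1); Player 1 gets 9.
- M → Player II plays W (best of 9, 6, 0, 0); Player 1 gets 4.
- B → Player II plays W (best of 8, 2, 1, 7); Player 1 gets 4.
Among 9, 4, 4, the best is 9 at T. Subgame-perfect outcome: (T, X) with payoffs (9, 7).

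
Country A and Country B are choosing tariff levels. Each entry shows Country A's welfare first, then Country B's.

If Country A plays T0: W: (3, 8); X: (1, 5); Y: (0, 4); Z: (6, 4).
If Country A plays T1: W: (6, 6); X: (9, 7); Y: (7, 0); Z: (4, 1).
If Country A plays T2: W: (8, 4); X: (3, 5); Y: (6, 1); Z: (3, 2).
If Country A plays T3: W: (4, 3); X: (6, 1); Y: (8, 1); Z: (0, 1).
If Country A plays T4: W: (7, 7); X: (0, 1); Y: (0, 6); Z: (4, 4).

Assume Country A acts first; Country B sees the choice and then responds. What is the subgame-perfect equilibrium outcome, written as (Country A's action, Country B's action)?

(T1, X)

Work backward from Country B's decision.
- T0: Country B compares 8, 5, 4, 4 and picks W; Country A would get 3.
- T1: Country B compares 6, 7, 0, 1 and picks X; Country A would get 9.
- T2: Country B compares 4, 5, 1, 2 and picks X; Country A would get 3.
- T3: Country B compares 3, 1, 1, 1 and picks W; Country A would get 4.
- T4: Country B compares 7, 1, 6, 4 and picks W; Country A would get 7.
Country A's induced payoffs are 3, 9, 3, 4, 7, so Country A commits to T1. Subgame-perfect outcome: (T1, X) with payoffs (9, 7).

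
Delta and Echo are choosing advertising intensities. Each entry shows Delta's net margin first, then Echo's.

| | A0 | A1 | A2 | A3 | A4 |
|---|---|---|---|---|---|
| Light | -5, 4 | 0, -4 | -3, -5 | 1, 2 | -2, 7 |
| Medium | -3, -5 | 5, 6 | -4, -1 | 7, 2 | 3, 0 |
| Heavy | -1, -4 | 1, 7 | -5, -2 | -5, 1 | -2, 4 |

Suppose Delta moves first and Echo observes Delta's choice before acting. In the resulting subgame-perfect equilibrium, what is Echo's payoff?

6

Work backward from Echo's decision.
- Light: Echo compares 4, -4, -5, 2, 7 and picks A4; Delta would get -2.
- Medium: Echo compares -5, 6, -1, 2, 0 and picks A1; Delta would get 5.
- Heavy: Echo compares -4, 7, -2, 1, 4 and picks A1; Delta would get 1.
Among -2, 5, 1, the best is 5 at Medium. Subgame-perfect outcome: (Medium, A1) with payoffs (5, 6).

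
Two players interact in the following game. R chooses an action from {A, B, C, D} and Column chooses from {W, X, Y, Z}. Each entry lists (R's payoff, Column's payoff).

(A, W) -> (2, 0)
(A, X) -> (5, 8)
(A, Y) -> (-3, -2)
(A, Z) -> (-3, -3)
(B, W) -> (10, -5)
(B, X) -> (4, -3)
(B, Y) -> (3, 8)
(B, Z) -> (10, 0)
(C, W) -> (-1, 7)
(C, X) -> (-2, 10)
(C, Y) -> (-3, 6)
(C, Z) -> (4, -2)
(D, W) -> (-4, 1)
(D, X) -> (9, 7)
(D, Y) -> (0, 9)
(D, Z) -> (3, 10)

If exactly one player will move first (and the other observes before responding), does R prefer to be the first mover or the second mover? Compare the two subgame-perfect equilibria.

first

If R leads: Column's best replies are A→X, B→Y, C→X, D→Z; R's induced payoffs 5, 3, -2, 3; outcome (A, X), payoffs (5, 8).
If Column leads: R's best replies are W→B, X→D, Y→B, Z→B; Column's induced payoffs -5, 7, 8, 0; outcome (B, Y), payoffs (3, 8).
R gets 5 moving first and 3 moving second, so R prefers to move first.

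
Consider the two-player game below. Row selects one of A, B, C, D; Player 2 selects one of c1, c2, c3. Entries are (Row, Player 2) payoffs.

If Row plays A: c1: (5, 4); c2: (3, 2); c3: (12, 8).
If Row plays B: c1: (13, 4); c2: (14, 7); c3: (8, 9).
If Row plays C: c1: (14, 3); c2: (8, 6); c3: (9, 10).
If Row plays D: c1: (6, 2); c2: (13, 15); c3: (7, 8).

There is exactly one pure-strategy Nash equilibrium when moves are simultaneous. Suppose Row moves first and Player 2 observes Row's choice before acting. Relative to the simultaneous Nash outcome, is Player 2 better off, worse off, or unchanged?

better off

Solve by backward induction (Row leads).
- A: BR = c3, leader payoff 12.
- B: BR = c3, leader payoff 8.
- C: BR = c3, leader payoff 9.
- D: BR = c2, leader payoff 13.
Row's induced payoffs are 12, 8, 9, 13, so Row commits to D. Subgame-perfect outcome: (D, c2) with payoffs (13, 15).
Under simultaneous play:
Row's best replies: c1→C; c2→B; c3→A.
Player 2's best replies: A→c3; B→c3; C→c3; D→c2.
The unique mutual best reply is (A, c3), giving (12, 8).
Player 2 earns 15 sequentially versus 8 at the Nash outcome: better off.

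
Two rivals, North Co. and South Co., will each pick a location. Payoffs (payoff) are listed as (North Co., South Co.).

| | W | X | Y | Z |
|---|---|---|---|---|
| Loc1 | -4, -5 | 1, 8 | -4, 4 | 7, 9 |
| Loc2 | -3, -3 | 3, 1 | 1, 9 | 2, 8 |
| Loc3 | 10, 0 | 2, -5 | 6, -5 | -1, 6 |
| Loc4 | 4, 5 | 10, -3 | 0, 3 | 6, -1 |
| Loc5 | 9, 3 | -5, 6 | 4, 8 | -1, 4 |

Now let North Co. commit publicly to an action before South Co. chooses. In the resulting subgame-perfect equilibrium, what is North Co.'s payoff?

Work backward from South Co.'s decision.
- Loc1: South Co. compares -5, 8, 4, 9 and picks Z; North Co. would get 7.
- Loc2: South Co. compares -3, 1, 9, 8 and picks Y; North Co. would get 1.
- Loc3: South Co. compares 0, -5, -5, 6 and picks Z; North Co. would get -1.
- Loc4: South Co. compares 5, -3, 3, -1 and picks W; North Co. would get 4.
- Loc5: South Co. compares 3, 6, 8, 4 and picks Y; North Co. would get 4.
North Co.'s induced payoffs are 7, 1, -1, 4, 4, so North Co. commits to Loc1. Subgame-perfect outcome: (Loc1, Z) with payoffs (7, 9).

7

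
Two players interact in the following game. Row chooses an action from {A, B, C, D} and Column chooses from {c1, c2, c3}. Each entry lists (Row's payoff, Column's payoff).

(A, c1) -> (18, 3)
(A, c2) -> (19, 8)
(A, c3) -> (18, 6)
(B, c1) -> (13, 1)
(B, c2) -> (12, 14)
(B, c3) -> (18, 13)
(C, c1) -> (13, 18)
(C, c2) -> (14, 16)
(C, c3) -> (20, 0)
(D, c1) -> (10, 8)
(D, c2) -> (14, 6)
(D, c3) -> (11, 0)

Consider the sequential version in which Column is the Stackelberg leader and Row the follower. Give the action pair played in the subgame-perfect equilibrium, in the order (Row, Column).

Row best-responds to each possible Column move:
- c1: Row compares 18, 13, 13, 10 and picks A; Column would get 3.
- c2: Row compares 19, 12, 14, 14 and picks A; Column would get 8.
- c3: Row compares 18, 18, 20, 11 and picks C; Column would get 0.
Among 3, 8, 0, the best is 8 at c2. Subgame-perfect outcome: (A, c2) with payoffs (19, 8).

(A, c2)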